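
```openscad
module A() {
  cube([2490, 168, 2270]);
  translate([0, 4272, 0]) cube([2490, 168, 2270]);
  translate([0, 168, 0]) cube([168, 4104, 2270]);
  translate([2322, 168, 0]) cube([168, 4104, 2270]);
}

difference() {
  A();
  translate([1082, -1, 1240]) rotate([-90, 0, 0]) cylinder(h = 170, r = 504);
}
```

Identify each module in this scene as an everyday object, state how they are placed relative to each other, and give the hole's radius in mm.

The subtracted cylinder has r = 504 mm.

A is a house frame. The house frame has a circular hole through its front wall. The hole's radius is 504 mm.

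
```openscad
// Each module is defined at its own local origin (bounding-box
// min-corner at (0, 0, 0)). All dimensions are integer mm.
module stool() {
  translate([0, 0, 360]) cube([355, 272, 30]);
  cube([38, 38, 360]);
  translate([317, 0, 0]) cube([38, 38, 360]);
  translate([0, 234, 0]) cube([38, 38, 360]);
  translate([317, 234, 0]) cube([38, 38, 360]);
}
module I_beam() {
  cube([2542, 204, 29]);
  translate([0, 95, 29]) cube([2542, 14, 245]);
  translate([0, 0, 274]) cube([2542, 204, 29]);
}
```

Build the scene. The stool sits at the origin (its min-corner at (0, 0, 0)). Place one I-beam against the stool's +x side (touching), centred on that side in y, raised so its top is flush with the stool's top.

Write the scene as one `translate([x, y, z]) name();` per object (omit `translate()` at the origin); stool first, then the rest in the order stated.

stool();
translate([355, 34, 87]) I_beam();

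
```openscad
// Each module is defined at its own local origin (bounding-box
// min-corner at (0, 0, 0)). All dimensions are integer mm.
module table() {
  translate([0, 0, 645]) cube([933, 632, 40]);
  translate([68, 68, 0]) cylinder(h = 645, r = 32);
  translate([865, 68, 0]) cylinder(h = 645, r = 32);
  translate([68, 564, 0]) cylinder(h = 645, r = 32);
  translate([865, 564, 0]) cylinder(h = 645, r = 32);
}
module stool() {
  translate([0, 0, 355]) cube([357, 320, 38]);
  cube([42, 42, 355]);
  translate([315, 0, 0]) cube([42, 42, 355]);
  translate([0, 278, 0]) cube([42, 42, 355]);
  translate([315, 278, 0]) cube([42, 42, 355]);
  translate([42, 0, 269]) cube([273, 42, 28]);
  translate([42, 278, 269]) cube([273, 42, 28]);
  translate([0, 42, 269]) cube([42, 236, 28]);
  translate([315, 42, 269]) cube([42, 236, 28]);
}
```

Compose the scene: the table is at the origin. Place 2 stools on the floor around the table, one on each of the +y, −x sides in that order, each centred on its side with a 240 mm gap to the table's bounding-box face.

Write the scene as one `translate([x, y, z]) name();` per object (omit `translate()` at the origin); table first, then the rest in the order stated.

table();
translate([288, 872, 0]) stool();
translate([-597, 156, 0]) stool();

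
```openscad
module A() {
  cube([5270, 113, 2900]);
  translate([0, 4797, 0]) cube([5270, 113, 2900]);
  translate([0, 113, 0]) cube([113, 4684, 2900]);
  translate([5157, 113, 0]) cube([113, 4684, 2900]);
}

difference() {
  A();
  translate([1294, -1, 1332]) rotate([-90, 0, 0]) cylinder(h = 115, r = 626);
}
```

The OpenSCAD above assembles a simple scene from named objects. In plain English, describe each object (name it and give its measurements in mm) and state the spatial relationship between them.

A is a box-shaped house frame (walls only): outside footprint 5270×4910 mm, wall height 2900 mm, wall thickness 113 mm. The two y-facing walls run the full x-width; the two x-facing walls fit between the inner faces of the y-facing walls.

The house frame has a circular hole of radius 626 mm through its front wall, centred at (x = 1294, z = 1332).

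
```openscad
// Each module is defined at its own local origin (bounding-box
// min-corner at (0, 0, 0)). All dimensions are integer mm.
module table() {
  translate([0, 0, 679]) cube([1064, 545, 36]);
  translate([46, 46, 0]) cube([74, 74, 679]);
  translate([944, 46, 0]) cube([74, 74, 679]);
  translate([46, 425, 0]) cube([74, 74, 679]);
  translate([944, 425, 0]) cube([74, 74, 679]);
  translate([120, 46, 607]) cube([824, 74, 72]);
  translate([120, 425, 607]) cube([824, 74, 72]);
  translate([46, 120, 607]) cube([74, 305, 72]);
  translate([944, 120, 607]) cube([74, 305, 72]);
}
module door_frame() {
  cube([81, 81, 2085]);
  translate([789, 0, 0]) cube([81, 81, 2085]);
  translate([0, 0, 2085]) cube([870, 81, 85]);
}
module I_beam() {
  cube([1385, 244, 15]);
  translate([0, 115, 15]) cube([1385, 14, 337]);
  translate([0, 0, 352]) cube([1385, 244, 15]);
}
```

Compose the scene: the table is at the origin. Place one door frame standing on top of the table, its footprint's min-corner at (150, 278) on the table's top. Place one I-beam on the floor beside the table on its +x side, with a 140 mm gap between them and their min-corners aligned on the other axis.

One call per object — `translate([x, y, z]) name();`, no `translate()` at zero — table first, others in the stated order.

table();
translate([150, 278, 715]) door_frame();
translate([1204, 0, 0]) I_beam();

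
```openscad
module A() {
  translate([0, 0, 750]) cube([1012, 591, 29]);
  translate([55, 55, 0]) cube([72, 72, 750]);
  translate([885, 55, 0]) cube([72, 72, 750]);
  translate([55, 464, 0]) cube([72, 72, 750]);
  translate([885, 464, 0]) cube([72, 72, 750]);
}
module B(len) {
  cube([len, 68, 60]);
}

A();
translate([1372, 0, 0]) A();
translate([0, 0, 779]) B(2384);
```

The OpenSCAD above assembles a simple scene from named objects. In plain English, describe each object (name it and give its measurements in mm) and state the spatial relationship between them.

A is a rectangular dining table. The top is 1012×591×29 mm with its upper surface at z = 779 mm. It stands on four 72×72 mm square legs, each inset 55 mm from the nearest pair of top edges, running from the floor to the underside of the top.

B is a rectangular beam 2384 mm long (x), 68 mm deep (y), 60 mm thick (z).

The beam spans the tops of two tables placed 360 mm apart, resting at z = 779 mm.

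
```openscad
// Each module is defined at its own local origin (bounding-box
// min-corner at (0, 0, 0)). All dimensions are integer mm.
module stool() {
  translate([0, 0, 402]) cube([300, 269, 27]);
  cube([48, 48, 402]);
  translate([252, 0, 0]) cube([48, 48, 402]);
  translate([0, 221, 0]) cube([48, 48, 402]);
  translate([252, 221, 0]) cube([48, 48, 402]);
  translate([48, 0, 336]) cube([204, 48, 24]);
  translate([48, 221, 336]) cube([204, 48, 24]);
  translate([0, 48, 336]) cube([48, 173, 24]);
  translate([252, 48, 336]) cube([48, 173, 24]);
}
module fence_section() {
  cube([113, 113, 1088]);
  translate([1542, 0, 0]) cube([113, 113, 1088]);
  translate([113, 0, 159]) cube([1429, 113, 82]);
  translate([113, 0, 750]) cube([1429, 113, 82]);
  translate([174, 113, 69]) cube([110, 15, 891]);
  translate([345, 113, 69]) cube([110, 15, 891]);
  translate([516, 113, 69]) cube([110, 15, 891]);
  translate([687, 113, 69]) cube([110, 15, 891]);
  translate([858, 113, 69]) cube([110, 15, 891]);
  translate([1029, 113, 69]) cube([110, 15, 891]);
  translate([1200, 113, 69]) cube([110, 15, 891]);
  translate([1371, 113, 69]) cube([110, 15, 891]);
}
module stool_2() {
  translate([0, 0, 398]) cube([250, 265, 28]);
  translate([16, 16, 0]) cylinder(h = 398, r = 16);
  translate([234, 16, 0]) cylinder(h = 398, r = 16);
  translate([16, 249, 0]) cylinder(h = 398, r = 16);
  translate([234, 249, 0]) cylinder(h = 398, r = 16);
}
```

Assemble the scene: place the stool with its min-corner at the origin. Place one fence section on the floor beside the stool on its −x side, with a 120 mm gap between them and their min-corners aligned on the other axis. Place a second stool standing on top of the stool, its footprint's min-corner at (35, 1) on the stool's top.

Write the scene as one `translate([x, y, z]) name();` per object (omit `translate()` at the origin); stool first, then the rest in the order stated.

stool();
translate([-1775, 0, 0]) fence_section();
translate([35, 1, 429]) stool_2();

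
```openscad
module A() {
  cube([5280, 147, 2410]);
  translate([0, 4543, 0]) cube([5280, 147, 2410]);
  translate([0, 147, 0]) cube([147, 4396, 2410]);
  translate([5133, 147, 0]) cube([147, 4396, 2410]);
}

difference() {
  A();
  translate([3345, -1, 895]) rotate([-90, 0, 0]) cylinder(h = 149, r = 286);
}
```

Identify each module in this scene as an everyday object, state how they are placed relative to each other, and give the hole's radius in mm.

The subtracted cylinder has r = 286 mm.

A is a house frame. The house frame has a circular hole through its front wall. The hole's radius is 286 mm.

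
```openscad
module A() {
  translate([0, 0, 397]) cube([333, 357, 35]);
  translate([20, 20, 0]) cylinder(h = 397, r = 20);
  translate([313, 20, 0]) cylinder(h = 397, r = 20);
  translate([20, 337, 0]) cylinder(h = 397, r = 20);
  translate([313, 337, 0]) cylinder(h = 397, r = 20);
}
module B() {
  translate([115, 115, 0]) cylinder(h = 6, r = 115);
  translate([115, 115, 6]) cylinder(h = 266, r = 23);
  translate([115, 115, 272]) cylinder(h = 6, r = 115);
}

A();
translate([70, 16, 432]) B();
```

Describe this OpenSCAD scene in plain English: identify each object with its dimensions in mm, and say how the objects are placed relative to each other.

A is a simple wooden stool: a rectangular seat 333 mm (x) by 357 mm (y), 35 mm thick, top face at z = 432 mm, on four round legs, each 40 mm in diameter. The legs rest on z = 0, each leg's axis is inset half a diameter from the nearest pair of seat edges (so the leg's bounding box is flush with the corner).

B is a spool: two coaxial disc flanges of radius 115 mm and thickness 6 mm, joined by a core cylinder of radius 23 mm and height 266 mm. The lower flange rests on z = 0 and the three cylinders share a vertical axis.

The spool is on top of the stool.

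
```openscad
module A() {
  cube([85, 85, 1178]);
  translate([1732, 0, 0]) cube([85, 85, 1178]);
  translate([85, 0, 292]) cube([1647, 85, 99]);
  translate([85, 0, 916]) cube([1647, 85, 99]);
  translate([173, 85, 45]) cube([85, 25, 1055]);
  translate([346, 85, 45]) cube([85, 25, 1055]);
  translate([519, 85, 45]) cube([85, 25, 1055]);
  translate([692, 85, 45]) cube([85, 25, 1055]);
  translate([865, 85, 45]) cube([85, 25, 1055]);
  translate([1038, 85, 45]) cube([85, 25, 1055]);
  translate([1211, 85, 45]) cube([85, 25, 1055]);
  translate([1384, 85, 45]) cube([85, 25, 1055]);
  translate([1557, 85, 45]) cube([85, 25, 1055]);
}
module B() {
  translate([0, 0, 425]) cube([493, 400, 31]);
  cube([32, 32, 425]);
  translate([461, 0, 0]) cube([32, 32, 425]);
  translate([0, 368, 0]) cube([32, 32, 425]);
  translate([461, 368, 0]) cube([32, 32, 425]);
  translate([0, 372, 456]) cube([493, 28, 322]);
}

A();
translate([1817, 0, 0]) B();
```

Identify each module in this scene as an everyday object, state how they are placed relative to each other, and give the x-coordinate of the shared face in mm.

The fence section's +x face and the chair's −x face are both at x = 1817 mm.

A is a fence section. B is a chair. The chair is against the fence section's +x side, with their −y faces flush. The x-coordinate of the shared face is 1817 mm.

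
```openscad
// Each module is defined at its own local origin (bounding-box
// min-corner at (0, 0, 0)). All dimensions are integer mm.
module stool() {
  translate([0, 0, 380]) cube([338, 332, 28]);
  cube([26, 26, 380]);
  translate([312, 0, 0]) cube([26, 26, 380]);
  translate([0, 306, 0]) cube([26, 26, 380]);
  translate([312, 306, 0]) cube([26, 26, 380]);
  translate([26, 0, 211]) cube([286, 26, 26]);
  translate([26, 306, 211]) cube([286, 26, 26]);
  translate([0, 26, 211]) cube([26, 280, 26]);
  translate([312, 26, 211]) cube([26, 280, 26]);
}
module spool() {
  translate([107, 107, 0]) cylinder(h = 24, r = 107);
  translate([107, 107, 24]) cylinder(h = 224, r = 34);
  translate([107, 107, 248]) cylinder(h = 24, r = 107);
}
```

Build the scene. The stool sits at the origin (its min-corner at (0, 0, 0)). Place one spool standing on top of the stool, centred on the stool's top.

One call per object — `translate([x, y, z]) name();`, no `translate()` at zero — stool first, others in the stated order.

stool();
translate([62, 59, 408]) spool();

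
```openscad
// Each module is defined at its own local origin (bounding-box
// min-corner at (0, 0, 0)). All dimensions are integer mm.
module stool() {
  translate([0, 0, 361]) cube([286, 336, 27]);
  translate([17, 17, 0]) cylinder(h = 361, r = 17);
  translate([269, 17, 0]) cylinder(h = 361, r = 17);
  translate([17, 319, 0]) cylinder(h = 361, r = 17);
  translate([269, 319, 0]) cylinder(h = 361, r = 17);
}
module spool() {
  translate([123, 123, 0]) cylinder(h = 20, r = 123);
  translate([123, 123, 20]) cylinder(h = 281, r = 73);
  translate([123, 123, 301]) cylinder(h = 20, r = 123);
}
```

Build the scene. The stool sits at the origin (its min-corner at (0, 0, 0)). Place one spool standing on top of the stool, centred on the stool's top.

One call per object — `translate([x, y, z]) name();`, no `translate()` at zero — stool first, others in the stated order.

stool();
translate([20, 45, 388]) spool();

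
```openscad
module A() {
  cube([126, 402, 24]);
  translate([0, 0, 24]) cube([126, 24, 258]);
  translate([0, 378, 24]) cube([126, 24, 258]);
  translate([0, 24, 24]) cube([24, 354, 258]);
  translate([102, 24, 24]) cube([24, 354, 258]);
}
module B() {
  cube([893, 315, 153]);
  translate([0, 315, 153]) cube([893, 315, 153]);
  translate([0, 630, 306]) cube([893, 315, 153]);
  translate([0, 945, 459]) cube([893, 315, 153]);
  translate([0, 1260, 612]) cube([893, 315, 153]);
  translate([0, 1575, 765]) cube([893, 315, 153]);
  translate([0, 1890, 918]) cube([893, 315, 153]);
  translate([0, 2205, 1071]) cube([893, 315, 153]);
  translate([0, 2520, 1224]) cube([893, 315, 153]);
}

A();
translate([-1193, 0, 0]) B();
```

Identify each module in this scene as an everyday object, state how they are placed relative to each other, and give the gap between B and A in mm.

The staircase's nearest face is 300 mm from the open box's −x face.

A is an open box. B is a staircase. The staircase is on the floor beside the open box on its −x side. The gap between the staircase and the open box is 300 mm.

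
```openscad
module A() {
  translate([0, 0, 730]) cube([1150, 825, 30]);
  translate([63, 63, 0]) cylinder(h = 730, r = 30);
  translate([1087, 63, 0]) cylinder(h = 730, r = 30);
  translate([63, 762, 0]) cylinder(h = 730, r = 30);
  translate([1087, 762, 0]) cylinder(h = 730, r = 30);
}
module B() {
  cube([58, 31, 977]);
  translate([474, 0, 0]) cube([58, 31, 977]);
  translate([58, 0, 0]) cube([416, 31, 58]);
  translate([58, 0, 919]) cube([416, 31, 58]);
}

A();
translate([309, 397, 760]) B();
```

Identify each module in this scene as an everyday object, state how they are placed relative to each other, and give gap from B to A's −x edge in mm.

The picture frame's min-x is at 309; the table's min-x is 0; gap = 309 mm.

A is a table. B is a picture frame. The picture frame is on top of the table, centred. The gap from the picture frame to the table's −x edge is 309 mm.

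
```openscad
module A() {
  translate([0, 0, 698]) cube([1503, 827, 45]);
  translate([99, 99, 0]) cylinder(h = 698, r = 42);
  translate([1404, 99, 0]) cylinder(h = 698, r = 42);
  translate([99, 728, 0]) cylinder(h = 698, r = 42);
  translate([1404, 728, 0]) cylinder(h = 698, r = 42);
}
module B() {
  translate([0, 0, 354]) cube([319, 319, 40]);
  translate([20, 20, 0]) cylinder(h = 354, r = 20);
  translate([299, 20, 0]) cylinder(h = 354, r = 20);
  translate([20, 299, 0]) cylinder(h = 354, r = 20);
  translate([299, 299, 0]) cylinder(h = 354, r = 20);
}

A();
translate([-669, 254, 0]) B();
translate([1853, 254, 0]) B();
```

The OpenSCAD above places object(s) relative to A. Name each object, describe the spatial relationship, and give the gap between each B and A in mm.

A is a table. B is a stool. Two stools sit around the table at the −x, +x sides. The gap between each stool and the table is 350 mm.

Each stool's nearest face is 350 mm from the table's bounding box.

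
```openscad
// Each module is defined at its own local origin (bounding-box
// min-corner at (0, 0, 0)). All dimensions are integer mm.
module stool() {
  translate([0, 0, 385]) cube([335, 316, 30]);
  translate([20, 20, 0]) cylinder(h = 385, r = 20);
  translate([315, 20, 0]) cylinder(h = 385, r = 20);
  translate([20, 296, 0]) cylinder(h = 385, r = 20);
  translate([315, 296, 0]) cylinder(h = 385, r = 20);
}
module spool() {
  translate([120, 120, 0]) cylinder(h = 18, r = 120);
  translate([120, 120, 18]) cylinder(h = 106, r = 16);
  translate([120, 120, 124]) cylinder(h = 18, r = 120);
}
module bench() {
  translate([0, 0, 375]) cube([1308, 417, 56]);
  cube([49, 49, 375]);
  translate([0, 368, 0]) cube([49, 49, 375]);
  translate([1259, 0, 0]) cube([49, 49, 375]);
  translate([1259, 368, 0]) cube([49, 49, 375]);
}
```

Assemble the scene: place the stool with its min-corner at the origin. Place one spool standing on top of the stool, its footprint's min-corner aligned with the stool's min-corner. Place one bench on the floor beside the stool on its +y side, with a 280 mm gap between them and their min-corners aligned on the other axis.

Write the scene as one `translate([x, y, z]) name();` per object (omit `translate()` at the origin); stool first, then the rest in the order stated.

stool();
translate([0, 0, 415]) spool();
translate([0, 596, 0]) bench();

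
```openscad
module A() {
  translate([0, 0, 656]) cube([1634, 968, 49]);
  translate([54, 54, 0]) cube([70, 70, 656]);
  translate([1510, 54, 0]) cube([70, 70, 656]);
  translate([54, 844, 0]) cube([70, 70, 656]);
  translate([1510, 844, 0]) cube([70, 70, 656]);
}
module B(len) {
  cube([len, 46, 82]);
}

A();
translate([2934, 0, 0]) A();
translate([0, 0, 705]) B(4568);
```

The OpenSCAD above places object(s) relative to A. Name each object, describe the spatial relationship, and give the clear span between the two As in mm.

Second table starts at x = 2934; first ends at x = 1634; clear span = 2934 − 1634 = 1300 mm.

A is a table. B is a beam. A beam spans the tops of two tables. The clear span between the two tables is 1300 mm.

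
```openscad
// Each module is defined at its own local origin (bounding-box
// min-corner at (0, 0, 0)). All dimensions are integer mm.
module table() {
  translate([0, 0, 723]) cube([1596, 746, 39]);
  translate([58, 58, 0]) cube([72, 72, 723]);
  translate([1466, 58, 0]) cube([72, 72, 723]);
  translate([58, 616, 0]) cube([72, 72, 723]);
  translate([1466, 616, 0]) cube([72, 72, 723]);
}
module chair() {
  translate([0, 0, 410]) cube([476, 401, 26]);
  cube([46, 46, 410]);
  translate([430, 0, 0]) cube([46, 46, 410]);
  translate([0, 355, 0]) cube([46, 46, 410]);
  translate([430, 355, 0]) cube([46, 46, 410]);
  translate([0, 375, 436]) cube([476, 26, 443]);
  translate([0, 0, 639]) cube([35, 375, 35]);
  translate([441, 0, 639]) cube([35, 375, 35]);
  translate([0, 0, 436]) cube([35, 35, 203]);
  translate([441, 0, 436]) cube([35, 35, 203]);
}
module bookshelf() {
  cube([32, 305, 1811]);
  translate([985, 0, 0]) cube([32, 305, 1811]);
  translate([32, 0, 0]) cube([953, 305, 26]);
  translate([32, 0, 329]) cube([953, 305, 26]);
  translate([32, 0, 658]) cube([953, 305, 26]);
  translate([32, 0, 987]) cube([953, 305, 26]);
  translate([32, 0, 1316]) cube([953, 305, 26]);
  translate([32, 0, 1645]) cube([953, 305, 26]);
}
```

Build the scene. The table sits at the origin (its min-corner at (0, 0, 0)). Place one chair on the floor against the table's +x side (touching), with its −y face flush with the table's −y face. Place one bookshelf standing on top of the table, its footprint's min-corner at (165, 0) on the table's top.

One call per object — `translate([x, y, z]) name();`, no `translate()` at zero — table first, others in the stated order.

table();
translate([1596, 0, 0]) chair();
translate([165, 0, 762]) bookshelf();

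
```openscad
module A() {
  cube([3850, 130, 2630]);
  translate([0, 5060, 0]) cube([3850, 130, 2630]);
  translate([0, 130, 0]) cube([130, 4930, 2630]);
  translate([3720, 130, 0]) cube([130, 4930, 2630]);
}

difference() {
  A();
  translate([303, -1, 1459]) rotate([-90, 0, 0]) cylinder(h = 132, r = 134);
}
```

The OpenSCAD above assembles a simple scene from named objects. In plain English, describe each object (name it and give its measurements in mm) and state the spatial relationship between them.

A is the wall frame of a small rectangular building: four walls, each 2630 mm tall and 130 mm thick, enclosing a footprint 3850 mm (x) by 5190 mm (y) outside-to-outside, with no floor or roof. The front and back walls (the −y and +y sides) span the full width; the two side walls fit between them.

The house frame has a circular hole of radius 134 mm through its front wall, centred at (x = 303, z = 1459).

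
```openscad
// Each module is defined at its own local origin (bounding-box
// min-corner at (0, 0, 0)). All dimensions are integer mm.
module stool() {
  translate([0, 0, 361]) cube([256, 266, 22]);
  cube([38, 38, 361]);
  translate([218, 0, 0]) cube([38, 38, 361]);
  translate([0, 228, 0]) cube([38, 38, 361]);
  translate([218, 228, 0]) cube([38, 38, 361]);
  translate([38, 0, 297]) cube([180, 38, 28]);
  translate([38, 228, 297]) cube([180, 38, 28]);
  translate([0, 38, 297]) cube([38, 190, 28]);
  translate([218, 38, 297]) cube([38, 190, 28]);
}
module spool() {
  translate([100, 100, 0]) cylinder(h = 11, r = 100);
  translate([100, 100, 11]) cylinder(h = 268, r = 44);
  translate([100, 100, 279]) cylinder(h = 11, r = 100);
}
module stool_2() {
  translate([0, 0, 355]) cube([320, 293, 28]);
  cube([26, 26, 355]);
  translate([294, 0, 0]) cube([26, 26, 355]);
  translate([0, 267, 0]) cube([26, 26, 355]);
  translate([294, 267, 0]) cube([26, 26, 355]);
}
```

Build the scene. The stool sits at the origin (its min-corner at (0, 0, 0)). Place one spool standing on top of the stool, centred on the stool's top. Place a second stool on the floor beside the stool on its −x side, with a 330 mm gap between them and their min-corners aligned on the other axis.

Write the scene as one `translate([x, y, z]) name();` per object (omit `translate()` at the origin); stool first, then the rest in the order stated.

stool();
translate([28, 33, 383]) spool();
translate([-650, 0, 0]) stool_2();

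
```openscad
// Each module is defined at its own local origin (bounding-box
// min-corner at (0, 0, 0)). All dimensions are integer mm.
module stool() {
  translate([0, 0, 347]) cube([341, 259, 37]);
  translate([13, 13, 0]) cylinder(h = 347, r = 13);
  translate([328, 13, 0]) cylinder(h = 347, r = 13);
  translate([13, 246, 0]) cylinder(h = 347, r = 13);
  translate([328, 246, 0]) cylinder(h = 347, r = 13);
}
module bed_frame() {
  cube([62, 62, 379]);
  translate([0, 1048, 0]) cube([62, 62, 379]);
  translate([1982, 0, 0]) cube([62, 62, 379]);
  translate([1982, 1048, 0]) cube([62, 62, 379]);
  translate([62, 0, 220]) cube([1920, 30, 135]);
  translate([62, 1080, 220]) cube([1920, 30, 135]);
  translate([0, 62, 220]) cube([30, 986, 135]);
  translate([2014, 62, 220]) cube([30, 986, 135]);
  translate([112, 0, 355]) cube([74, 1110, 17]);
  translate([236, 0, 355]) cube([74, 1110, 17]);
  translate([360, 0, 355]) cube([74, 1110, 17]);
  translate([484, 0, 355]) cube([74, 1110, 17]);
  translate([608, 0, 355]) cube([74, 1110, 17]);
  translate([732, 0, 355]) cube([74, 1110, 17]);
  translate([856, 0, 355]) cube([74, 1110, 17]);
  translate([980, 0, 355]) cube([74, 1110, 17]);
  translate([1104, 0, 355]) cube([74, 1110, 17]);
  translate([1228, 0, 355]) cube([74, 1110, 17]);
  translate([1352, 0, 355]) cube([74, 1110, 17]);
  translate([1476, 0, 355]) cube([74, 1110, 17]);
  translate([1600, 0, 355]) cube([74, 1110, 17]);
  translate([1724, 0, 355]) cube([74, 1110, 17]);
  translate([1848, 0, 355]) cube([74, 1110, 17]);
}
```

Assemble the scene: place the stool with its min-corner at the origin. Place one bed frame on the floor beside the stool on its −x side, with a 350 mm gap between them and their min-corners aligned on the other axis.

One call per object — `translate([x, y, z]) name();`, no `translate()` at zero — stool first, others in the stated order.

stool();
translate([-2394, 0, 0]) bed_frame();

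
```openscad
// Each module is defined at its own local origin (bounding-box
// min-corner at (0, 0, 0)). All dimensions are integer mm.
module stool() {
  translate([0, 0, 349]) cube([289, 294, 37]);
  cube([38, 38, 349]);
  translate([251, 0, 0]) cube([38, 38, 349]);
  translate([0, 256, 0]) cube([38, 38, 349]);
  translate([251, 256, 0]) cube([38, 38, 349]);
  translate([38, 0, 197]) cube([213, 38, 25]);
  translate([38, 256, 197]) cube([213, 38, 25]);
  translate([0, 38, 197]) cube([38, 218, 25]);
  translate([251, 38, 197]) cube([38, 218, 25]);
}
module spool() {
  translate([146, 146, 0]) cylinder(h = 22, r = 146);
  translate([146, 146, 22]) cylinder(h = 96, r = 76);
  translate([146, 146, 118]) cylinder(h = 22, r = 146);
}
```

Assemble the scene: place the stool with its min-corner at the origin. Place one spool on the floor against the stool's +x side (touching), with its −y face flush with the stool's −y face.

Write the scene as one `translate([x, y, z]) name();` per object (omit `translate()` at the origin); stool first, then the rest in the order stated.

stool();
translate([289, 0, 0]) spool();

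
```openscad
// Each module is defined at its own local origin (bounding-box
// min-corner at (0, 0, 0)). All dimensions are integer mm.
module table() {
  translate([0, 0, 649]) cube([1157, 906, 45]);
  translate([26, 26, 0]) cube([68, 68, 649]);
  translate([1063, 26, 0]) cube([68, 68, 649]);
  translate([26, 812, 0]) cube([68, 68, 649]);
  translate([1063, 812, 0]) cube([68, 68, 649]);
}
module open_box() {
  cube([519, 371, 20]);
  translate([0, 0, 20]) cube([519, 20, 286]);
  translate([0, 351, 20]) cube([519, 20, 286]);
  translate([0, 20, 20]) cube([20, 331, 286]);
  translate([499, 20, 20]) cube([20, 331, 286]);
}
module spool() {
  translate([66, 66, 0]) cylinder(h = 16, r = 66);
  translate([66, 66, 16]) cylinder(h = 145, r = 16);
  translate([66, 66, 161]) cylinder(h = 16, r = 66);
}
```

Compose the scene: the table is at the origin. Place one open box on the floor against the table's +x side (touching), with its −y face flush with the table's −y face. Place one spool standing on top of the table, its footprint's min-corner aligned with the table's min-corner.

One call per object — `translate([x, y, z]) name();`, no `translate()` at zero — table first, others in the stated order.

table();
translate([1157, 0, 0]) open_box();
translate([0, 0, 694]) spool();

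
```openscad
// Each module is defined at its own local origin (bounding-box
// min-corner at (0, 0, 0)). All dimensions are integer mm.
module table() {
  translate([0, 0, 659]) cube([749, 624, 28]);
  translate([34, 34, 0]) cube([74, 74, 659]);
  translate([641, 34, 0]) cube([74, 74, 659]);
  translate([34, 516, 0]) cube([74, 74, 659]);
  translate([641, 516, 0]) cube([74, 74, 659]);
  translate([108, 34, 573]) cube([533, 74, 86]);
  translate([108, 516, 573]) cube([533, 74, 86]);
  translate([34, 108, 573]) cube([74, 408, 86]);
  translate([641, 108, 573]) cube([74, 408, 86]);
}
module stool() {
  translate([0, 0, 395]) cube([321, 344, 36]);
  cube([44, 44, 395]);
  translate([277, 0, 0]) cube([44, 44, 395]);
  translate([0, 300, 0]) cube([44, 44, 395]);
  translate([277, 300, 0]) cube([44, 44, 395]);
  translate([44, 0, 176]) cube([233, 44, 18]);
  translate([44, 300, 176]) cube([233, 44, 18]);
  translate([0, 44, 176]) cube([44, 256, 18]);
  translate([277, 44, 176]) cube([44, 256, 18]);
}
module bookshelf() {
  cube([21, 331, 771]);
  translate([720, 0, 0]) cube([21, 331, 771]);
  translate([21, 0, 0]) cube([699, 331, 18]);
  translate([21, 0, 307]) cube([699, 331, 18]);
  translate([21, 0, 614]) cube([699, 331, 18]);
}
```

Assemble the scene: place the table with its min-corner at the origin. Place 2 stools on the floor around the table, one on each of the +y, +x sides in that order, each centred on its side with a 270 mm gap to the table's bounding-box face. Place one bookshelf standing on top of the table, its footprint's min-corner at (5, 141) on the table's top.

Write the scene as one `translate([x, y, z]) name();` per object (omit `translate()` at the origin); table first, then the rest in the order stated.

table();
translate([214, 894, 0]) stool();
translate([1019, 140, 0]) stool();
translate([5, 141, 687]) bookshelf();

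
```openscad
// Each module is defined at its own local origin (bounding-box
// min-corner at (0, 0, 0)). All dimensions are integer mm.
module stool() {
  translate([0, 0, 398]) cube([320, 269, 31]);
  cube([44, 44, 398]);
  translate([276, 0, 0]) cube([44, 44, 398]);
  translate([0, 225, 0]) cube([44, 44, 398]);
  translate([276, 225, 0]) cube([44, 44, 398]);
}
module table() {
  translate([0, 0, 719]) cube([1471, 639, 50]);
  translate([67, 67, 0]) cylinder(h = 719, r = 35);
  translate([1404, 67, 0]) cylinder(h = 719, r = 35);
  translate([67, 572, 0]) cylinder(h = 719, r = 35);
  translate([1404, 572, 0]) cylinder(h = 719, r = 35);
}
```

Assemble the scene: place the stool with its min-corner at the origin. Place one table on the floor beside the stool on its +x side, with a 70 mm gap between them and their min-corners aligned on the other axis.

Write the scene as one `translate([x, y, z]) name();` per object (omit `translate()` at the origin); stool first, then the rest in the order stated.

stool();
translate([390, 0, 0]) table();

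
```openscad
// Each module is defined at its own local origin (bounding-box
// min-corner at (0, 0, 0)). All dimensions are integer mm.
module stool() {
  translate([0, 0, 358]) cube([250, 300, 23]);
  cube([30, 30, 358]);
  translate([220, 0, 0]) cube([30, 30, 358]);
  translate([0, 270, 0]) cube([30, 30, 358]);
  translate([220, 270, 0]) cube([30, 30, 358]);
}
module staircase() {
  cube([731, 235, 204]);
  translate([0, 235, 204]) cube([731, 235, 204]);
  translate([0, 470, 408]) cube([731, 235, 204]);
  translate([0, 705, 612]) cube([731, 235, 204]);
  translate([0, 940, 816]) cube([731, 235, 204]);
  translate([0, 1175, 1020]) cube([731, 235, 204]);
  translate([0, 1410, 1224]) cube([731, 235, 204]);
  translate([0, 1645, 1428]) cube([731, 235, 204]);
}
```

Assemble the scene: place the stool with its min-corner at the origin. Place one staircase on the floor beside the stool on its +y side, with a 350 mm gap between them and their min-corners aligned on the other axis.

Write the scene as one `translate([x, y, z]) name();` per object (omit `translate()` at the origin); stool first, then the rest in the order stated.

stool();
translate([0, 650, 0]) staircase();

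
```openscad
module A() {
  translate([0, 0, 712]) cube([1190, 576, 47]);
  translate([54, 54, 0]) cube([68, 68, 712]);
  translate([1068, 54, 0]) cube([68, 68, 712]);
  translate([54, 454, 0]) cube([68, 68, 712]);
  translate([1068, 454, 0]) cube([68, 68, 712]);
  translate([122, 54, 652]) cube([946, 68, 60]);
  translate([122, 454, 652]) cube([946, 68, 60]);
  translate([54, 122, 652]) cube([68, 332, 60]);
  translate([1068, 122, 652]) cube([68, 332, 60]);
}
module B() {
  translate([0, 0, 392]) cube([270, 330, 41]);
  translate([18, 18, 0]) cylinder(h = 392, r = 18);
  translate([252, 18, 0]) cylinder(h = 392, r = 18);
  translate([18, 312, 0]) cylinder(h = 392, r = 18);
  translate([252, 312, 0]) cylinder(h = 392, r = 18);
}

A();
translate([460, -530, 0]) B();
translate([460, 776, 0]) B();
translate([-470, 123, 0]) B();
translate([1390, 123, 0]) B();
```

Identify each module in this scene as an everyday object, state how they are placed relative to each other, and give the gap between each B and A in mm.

A is a table. B is a stool. Four stools sit around the table at the −y, +y, −x, +x sides. The gap between each stool and the table is 200 mm.

Each stool's nearest face is 200 mm from the table's bounding box.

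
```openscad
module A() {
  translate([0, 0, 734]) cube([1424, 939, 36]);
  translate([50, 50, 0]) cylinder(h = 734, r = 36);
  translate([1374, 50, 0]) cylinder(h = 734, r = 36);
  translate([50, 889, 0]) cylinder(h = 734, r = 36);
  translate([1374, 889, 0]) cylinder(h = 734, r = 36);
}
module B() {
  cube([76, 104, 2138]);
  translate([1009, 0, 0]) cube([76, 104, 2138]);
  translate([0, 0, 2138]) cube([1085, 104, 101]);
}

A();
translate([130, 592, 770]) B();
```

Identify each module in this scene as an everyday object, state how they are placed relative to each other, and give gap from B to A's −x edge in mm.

A is a table. B is a door frame. The door frame is on top of the table. The gap from the door frame to the table's −x edge is 130 mm.

The door frame's min-x is at 130; the table's min-x is 0; gap = 130 mm.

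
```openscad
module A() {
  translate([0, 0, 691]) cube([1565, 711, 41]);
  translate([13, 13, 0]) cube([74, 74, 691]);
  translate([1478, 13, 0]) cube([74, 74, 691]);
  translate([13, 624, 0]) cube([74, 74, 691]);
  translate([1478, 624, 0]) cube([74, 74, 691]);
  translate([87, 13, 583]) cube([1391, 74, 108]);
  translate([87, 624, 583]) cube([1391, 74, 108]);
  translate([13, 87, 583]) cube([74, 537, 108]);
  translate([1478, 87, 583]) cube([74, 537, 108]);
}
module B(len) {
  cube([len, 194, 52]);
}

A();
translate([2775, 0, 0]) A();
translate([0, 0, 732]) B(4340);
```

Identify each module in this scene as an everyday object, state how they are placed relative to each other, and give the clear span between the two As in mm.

A is a table. B is a beam. A beam spans the tops of two tables. The clear span between the two tables is 1210 mm.

Second table starts at x = 2775; first ends at x = 1565; clear span = 2775 − 1565 = 1210 mm.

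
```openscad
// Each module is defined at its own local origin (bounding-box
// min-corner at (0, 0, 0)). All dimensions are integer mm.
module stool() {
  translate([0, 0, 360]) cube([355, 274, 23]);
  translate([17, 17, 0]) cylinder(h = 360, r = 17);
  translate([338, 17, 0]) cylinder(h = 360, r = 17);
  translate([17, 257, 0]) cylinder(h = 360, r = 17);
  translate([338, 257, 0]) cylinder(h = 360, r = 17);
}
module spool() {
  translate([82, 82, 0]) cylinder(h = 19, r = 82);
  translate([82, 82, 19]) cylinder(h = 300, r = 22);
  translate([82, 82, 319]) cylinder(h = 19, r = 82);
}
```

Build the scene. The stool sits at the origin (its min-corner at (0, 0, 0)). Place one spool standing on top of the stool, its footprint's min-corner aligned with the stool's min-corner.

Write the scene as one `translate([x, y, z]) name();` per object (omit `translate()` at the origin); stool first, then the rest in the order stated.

stool();
translate([0, 0, 383]) spool();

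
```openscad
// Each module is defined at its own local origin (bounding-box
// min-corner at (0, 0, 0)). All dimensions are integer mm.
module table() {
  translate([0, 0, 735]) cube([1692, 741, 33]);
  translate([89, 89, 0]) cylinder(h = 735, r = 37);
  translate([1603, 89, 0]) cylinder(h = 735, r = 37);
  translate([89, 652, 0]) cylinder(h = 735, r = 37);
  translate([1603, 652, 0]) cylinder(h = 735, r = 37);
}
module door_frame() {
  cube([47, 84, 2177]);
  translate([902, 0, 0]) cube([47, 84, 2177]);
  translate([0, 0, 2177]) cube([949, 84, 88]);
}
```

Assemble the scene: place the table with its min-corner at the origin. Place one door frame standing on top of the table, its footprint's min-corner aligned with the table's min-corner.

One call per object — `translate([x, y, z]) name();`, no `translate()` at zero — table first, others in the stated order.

table();
translate([0, 0, 768]) door_frame();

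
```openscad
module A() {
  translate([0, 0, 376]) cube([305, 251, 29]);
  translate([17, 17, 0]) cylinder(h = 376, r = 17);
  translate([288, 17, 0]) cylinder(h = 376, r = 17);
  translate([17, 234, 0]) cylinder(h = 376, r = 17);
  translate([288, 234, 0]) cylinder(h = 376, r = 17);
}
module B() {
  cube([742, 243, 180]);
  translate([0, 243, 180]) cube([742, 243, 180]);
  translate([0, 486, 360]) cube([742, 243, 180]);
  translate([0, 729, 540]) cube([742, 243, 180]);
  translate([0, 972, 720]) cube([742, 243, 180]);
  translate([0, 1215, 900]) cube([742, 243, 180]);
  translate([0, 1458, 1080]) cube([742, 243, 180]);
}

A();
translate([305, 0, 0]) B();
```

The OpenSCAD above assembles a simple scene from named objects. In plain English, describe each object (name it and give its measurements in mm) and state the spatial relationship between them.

A is a four-legged stool. The seat is a 305×251×29 mm slab whose top surface is at z = 405 mm; four round legs, each 34 mm in diameter, run from the floor (z = 0) to the underside of the seat, each leg's axis is inset half a diameter from the nearest pair of seat edges (so the leg's bounding box is flush with the corner).

B is a straight staircase of 7 solid steps. Each step is 742 mm wide (x), 243 mm deep (y, the going) and 180 mm tall (the rise). The first step rests on the floor; each subsequent step sits one going further in +y and one rise higher in +z, directly behind and above the previous step with no overlap.

The staircase is against the stool's +x side, with their −y faces flush.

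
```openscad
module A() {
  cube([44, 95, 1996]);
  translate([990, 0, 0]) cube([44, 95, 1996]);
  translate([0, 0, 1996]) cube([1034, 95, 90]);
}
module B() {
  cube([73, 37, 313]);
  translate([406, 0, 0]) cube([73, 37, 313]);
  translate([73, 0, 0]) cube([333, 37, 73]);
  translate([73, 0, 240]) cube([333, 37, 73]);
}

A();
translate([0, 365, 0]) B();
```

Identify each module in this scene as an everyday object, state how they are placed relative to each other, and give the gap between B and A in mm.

The picture frame's nearest face is 270 mm from the door frame's +y face.

A is a door frame. B is a picture frame. The picture frame is on the floor beside the door frame on its +y side. The gap between the picture frame and the door frame is 270 mm.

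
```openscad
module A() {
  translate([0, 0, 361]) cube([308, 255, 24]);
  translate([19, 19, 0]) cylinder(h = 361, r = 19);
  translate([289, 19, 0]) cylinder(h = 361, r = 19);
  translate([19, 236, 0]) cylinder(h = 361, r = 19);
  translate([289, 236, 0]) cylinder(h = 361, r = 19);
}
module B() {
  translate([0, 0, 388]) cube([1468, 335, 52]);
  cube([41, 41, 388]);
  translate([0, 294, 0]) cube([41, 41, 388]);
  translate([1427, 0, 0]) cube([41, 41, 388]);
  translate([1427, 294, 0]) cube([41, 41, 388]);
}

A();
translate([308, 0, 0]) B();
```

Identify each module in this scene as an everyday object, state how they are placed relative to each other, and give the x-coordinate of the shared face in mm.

The stool's +x face and the bench's −x face are both at x = 308 mm.

A is a stool. B is a bench. The bench is against the stool's +x side, with their −y faces flush. The x-coordinate of the shared face is 308 mm.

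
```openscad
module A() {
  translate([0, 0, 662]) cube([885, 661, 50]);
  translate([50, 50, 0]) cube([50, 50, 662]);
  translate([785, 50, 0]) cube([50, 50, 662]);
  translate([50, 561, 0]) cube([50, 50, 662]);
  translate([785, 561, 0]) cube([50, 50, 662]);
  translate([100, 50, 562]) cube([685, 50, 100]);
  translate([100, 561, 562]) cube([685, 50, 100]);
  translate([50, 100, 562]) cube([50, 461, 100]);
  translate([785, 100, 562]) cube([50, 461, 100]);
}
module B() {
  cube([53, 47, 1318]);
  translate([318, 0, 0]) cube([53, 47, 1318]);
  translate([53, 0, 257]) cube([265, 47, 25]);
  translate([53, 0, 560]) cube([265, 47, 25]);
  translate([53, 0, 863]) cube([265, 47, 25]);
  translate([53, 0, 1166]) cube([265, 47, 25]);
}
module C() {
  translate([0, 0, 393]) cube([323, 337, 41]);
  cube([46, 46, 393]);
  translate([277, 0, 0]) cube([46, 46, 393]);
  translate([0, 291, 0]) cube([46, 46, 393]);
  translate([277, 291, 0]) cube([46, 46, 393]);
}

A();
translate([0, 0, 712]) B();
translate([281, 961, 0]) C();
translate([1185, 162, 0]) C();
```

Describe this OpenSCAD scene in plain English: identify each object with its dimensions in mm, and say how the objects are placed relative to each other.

A is a table with a 885×661 mm rectangular top, 50 mm thick, top surface at z = 712 mm, supported by four 50×50 mm square legs, each inset 50 mm from the nearest pair of top edges, running from the floor. Four apron rails, 50 mm thick and 100 mm tall, run between adjacent legs with their top edges flush with the underside of the top and their outer faces flush with the legs' outer faces.

B is a wooden ladder with two side rails of 53×47 mm section and 1318 mm height, set 371 mm apart overall. Between them run 4 rectangular rungs (47 mm deep, 25 mm thick), front faces flush with the rails' −y face. The bottom of the first rung is 257 mm above the floor and each subsequent rung is 303 mm higher than the one below.

C is a simple wooden stool: a rectangular seat 323 mm (x) by 337 mm (y), 41 mm thick, top face at z = 434 mm, on four square legs, each 46×46 mm in cross-section. The legs rest on z = 0, each flush with a corner of the seat.

The ladder is on top of the table. Two stools sit around the table at the +y, +x sides.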